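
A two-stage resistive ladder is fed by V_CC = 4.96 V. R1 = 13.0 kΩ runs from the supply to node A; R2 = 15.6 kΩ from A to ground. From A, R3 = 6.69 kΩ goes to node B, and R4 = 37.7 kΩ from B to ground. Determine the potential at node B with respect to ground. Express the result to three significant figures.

V_B ≈ 1.98 V

The second stage (R3 + R4 = 44.39 kΩ) loads node A in parallel with R2.
Effective lower resistance at A: R2 ‖ 44.39 = 11.54 kΩ.
V_A = 4.96 × 11.54/(13.0 + 11.54) = 2.333 V.
Then the unloaded second divider: V_B = V_A × R4/(R3+R4) = 2.333 × 0.8493 = 1.981 V.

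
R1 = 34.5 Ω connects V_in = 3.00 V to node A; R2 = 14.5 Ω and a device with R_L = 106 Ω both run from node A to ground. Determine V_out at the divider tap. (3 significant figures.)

V_out ≈ 0.810 V

R2 ‖ R_L = (14.5 × 106)/(14.5 + 106) = 12.76 Ω.
Voltage divider with the loaded lower leg: V_out = 3.00 × 12.76/(34.5 + 12.76) = 3.00 × 0.2699 = 0.8098 V.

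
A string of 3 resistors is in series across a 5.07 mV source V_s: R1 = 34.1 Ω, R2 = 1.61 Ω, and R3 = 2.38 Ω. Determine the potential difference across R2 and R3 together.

V ≈ 0.531 mV

ΣR = 34.1 + 1.61 + 2.38 = 38.09 Ω.
R_{R2..R3} = 1.61 + 2.38 = 3.990 Ω.
V = V_s · R/ΣR = 5.07 × 0.1048 = 0.5311 mV.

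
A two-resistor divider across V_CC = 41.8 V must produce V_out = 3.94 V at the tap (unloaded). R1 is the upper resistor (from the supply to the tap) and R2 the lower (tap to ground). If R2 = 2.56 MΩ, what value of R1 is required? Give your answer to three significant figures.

R1 ≈ 24.6 MΩ

Required fraction k = V_out/V_CC = 0.09426.
Rearranging, R1 = R2·(1−k)/k = 2.56 × 9.609 = 24.60 MΩ.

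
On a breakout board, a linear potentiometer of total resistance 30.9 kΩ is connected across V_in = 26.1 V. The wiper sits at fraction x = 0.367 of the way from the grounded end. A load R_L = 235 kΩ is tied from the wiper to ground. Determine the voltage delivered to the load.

Split the track: R_lower = x·R_p = 11.34 kΩ, R_upper = (1−x)·R_p = 19.56 kΩ.
Lower segment in parallel with the load: 11.34 ‖ 235 = 10.82 kΩ.
V_out = 26.1 × 10.82/(19.56 + 10.82) = 9.295 V.
(Unloaded: V_out = x·V_in = 9.58 V.)

V_out ≈ 9.29 V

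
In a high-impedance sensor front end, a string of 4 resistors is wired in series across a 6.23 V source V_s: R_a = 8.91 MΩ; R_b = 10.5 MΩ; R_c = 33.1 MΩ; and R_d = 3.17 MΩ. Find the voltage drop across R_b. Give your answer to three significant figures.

V ≈ 1.17 V

Total series resistance ΣR = 8.91 + 10.5 + 33.1 + 3.17 = 55.68 MΩ.
Voltage divider: V = V_s · (10.50 / 55.68) = 6.23 × 0.1886 = 1.175 V.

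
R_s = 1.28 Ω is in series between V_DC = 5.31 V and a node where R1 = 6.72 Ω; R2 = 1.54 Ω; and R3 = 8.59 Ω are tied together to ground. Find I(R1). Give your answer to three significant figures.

Combine the parallel branches: R_p = (1/6.72 + 1/1.54 + 1/8.59)⁻¹ = 1.093 Ω.
Node voltage V_A = V_DC · R_p/(R_s + R_p) = 5.31 × 0.4607 = 2.446 V.
Branch current I = V_A/R1 = 2.446/6.72 = 0.3640 A.

I ≈ 0.364 A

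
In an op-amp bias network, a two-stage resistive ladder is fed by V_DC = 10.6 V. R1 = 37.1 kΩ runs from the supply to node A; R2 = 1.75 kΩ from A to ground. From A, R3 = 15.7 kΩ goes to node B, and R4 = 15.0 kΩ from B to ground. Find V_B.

Looking into the second stage from A: R3 + R4 = 30.70 kΩ appears in parallel with R2.
Effective lower resistance at A: R2 ‖ 30.70 = 1.656 kΩ.
First divider: V_A = V_DC · 1.656/(37.1 + 1.656) = 0.4528 V.
V_B = V_A × 0.4886 = 0.2213 V.

V_B ≈ 0.221 V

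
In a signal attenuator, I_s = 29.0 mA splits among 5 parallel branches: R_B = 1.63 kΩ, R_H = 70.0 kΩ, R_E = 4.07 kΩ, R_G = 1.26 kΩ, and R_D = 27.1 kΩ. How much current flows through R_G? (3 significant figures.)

Conductances: ΣG = 1/1.63 + 1/70.0 + 1/4.07 + 1/1.26 + 1/27.1 = 1.704 (1/kΩ).
By the current-divider rule, I = I_s · G_k/ΣG = 29.0 × 0.4657 = 13.51 mA.

I ≈ 13.5 mA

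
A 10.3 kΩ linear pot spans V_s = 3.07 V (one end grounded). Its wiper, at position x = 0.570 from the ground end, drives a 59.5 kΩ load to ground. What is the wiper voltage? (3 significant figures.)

The pot divides into 4.429 kΩ above the wiper and 5.871 kΩ below.
(x·R_p) ‖ R_L = 5.344 kΩ.
Loaded-divider output: V_out = 3.07 × 0.5468 = 1.679 V.

V_out ≈ 1.68 V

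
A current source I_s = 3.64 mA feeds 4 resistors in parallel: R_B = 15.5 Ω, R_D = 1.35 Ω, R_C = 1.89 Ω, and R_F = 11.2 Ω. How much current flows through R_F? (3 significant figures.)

I ≈ 0.228 mA

ΣG = 1/15.5 + 1/1.35 + 1/1.89 + 1/11.2 = 1.424.
By the current-divider rule, I = I_s · G_k/ΣG = 3.64 × 0.06272 = 0.2283 mA.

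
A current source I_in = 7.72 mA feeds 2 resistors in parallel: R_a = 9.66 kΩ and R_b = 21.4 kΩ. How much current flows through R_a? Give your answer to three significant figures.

I ≈ 5.32 mA

Two-branch current divider: I_k = I_in · R_other/(R_1 + R_2).
I(R_a) = 7.72 × 21.4/(9.66 + 21.4) = 7.72 × 0.6890 = 5.319 mA.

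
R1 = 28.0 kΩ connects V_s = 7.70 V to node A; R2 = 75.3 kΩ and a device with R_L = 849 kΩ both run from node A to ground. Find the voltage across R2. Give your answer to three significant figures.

V_out ≈ 5.48 V

R2 ‖ R_L = (75.3 × 849)/(75.3 + 849) = 69.17 kΩ.
Voltage divider with the loaded lower leg: V_out = 7.70 × 69.17/(28.0 + 69.17) = 7.70 × 0.7118 = 5.481 V.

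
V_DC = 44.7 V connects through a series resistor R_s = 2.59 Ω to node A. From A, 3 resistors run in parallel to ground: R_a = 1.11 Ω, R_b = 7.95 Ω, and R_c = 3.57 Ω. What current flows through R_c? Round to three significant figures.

Combine the parallel branches: R_p = (1/1.11 + 1/7.95 + 1/3.57)⁻¹ = 0.7652 Ω.
Node voltage V_A = V_DC · R_p/(R_s + R_p) = 44.7 × 0.2281 = 10.19 V.
Branch current I = V_A/R_c = 10.19/3.57 = 2.856 A.
(Check via current divider: I_total = 13.32 A; share G_k/ΣG = 0.2143 → same result.)

I ≈ 2.86 A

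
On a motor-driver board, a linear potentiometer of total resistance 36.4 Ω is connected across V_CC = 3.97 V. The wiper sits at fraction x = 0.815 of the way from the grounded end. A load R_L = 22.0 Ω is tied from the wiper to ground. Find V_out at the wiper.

V_out ≈ 2.59 V

The pot divides into 6.734 Ω above the wiper and 29.67 Ω below.
R_L loads the lower segment: effective lower R = 12.63 Ω.
V_out = 3.97 × 12.63/(6.734 + 12.63) = 2.590 V.
(Unloaded: V_out = x·V_CC = 3.24 V.)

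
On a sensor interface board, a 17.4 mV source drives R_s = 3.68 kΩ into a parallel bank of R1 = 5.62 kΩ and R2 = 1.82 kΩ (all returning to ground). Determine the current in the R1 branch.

I ≈ 0.842 µA

Combine the parallel branches: R_p = (1/5.62 + 1/1.82)⁻¹ = 1.375 kΩ.
Node voltage V_A = V_DC · R_p/(R_s + R_p) = 17.4 × 0.2720 = 4.732 mV.
Branch current I = V_A/R1 = 4.732/5.62 = 0.8421 µA.
(Equivalently: I_total = 3.442 µA, then current-divider fraction G_k/ΣG = 0.2446.)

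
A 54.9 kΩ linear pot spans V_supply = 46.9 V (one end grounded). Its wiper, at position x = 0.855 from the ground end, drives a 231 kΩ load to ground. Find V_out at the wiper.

The pot divides into 7.961 kΩ above the wiper and 46.94 kΩ below.
R_L loads the lower segment: effective lower R = 39.01 kΩ.
Loaded-divider output: V_out = 46.9 × 0.8305 = 38.95 V.

V_out ≈ 39.0 V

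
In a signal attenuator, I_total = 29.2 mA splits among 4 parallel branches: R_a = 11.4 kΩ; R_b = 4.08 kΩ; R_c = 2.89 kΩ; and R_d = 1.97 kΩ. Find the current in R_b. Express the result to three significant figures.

I ≈ 6.03 mA

Conductances: ΣG = 1/11.4 + 1/4.08 + 1/2.89 + 1/1.97 = 1.186 (1/kΩ).
Current divider: I(R_b) = I_total · G_k/ΣG = 29.2 × (0.2451/1.186) = 29.2 × 0.2066 = 6.032 mA.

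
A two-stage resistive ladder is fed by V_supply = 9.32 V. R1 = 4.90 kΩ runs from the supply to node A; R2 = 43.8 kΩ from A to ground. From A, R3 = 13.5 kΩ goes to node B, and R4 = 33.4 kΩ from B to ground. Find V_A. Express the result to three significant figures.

Looking into the second stage from A: R3 + R4 = 46.90 kΩ appears in parallel with R2.
R2 ‖ (R3+R4) = 22.65 kΩ.
First divider: V_A = V_supply · 22.65/(4.90 + 22.65) = 7.662 V.

V_A ≈ 7.66 V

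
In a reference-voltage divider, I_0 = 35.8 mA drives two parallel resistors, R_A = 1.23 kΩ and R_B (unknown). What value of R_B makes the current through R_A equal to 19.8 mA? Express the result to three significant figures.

The fraction through R_A equals R_B/(R_A+R_B).
19.8/35.8 = R_B/(R_A + R_B) → R_B = R_A · (0.5531)/(1 − 0.5531) = 1.23 × 1.238 = 1.522 kΩ.

R_B ≈ 1.52 kΩ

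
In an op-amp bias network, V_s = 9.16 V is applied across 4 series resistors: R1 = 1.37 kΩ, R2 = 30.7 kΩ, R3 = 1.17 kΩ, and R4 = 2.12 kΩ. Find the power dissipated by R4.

Series current I = V_s/ΣR = 9.16/35.36 = 0.2590 mA.
V(R4) = I·R = 0.5492 V; P = V·I = 0.5492 × 0.2590 = 0.1423 mW.

P ≈ 0.142 mW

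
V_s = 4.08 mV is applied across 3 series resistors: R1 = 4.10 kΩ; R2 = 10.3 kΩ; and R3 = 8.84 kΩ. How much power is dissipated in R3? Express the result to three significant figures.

P ≈ 0.272 nW

Series current I = V_s/ΣR = 4.08/23.24 = 0.1756 µA.
P(R3) = I²·R3 = (0.1756)² × 8.84 = 0.2725 nW.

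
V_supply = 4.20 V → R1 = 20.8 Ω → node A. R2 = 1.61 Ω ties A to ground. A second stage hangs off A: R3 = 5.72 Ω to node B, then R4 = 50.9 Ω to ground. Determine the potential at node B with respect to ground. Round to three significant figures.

V_B ≈ 0.264 V

The second stage (R3 + R4 = 56.62 Ω) loads node A in parallel with R2.
R2 ‖ (R3+R4) = 1.565 Ω.
V_A = 4.20 × 1.565/(20.8 + 1.565) = 0.2940 V.
Then the unloaded second divider: V_B = V_A × R4/(R3+R4) = 0.2940 × 0.8990 = 0.2643 V.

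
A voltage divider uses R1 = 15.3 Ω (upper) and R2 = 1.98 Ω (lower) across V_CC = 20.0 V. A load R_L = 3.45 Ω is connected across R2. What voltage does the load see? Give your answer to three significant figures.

First combine the lower leg with the load: R2 ‖ R_L = 1.258 Ω.
Voltage divider with the loaded lower leg: V_out = 20.0 × 1.258/(15.3 + 1.258) = 20.0 × 0.07598 = 1.520 V.
(Unloaded it would be 2.29 V; the load pulls it down.)

V_out ≈ 1.52 V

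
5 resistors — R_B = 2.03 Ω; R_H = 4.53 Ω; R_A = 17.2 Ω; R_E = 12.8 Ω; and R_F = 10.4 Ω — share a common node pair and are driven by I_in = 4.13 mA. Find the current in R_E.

Total conductance ΣG = 1/2.03 + 1/4.53 + 1/17.2 + 1/12.8 + 1/10.4 = 0.9458 (units of 1/Ω).
By the current-divider rule, I = I_in · G_k/ΣG = 4.13 × 0.08260 = 0.3412 mA.

I ≈ 0.341 mA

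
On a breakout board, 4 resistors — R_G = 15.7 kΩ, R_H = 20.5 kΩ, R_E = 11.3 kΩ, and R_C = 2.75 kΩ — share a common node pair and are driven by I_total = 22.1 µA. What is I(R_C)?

ΣG = 1/15.7 + 1/20.5 + 1/11.3 + 1/2.75 = 0.5646.
R_C takes the fraction G_k/ΣG = 0.3636/0.5646 = 0.6441, so I = 22.1 × 0.6441 = 14.23 µA.

I ≈ 14.2 µA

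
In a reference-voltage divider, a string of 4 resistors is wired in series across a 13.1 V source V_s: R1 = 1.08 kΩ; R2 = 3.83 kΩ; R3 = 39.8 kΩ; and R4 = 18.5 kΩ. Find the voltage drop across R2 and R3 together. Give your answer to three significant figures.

Total series resistance ΣR = 1.08 + 3.83 + 39.8 + 18.5 = 63.21 kΩ.
R_{R2..R3} = 3.83 + 39.8 = 43.63 kΩ.
V = V_s · R/ΣR = 13.1 × 0.6902 = 9.042 V.

V ≈ 9.04 V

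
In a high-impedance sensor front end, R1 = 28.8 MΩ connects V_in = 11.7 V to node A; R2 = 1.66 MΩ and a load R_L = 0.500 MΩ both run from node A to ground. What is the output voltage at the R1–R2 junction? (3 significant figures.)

R2 ‖ R_L = (1.66 × 0.500)/(1.66 + 0.500) = 0.3843 MΩ.
Voltage divider with the loaded lower leg: V_out = 11.7 × 0.3843/(28.8 + 0.3843) = 11.7 × 0.01317 = 0.1540 V.

V_out ≈ 0.154 V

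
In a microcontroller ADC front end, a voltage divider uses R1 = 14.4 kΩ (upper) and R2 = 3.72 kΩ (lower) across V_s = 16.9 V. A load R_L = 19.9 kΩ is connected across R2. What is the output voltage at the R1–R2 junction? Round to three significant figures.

V_out ≈ 3.02 V

The load sits in parallel with R2, giving an effective lower resistance R2' = R2·R_L/(R2+R_L) = 3.134 kΩ.
Now apply the divider: V_out = 16.9 × 0.1787 = 3.021 V.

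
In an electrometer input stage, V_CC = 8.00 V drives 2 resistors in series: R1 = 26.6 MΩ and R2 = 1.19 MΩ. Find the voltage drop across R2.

V ≈ 0.343 V

Series total: ΣR = 26.6 + 1.19 = 27.79 MΩ.
By the voltage-divider rule, V = 8.00 × 1.190/27.79 = 0.3426 V.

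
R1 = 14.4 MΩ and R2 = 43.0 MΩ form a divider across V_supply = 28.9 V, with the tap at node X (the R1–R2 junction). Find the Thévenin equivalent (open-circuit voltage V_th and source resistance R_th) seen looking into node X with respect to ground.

V_th ≈ 21.6 V, R_th ≈ 10.8 MΩ

With X open, the divider is unloaded: V_th = 28.9 × 43.0/57.40 = 21.65 V.
Looking into X with the source shorted: R_th = R1·R2/(R1+R2) = 14.40 × 43.0/57.40 = 10.79 MΩ.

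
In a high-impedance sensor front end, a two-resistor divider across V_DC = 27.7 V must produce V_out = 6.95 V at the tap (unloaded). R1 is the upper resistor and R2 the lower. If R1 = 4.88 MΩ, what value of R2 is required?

The divider ratio is R2/(R1+R2) = 6.95/27.7 = 0.2509.
Rearranging, R2 = R1·k/(1−k) = 4.88 × 0.3349 = 1.635 MΩ.

R2 ≈ 1.63 MΩ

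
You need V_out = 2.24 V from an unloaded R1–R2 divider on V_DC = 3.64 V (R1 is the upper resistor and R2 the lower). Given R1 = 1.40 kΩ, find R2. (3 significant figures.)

R2 ≈ 2.24 kΩ

The divider ratio is R2/(R1+R2) = 2.24/3.64 = 0.6154.
R2 = R1 · 0.6154/(1 − 0.6154) = 2.240 kΩ.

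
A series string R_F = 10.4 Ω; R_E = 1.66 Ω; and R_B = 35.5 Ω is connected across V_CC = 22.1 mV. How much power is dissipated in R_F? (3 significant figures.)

P ≈ 2.25 µW

ΣR = 47.56 Ω → I = 22.1/47.56 = 0.4647 mA.
P(R_F) = I²·R_F = (0.4647)² × 10.4 = 2.246 µW.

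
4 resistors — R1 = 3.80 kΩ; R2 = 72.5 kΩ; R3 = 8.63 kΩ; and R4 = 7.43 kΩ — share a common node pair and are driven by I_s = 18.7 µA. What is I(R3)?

Total conductance ΣG = 1/3.80 + 1/72.5 + 1/8.63 + 1/7.43 = 0.5274 (units of 1/kΩ).
R3 takes the fraction G_k/ΣG = 0.1159/0.5274 = 0.2197, so I = 18.7 × 0.2197 = 4.108 µA.

I ≈ 4.11 µA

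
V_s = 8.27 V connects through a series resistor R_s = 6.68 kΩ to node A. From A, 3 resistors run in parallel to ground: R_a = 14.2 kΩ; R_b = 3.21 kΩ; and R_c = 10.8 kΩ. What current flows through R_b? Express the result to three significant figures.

Combine the parallel branches: R_p = (1/14.2 + 1/3.21 + 1/10.8)⁻¹ = 2.107 kΩ.
Node voltage V_A = V_s · R_p/(R_s + R_p) = 8.27 × 0.2398 = 1.983 V.
Branch current I = V_A/R_b = 1.983/3.21 = 0.6178 mA.

I ≈ 0.618 mA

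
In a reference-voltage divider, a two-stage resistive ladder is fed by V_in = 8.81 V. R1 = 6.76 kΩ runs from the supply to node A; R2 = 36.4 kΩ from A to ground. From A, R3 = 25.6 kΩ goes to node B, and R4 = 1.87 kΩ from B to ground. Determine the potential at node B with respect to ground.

Looking into the second stage from A: R3 + R4 = 27.47 kΩ appears in parallel with R2.
Effective lower resistance at A: R2 ‖ 27.47 = 15.66 kΩ.
V_A = 8.81 × 15.66/(6.76 + 15.66) = 6.153 V.
Then the unloaded second divider: V_B = V_A × R4/(R3+R4) = 6.153 × 0.06807 = 0.4189 V.

V_B ≈ 0.419 V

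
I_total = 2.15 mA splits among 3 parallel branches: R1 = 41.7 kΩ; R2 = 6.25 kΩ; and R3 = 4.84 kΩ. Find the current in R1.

I ≈ 0.132 mA

Conductances: ΣG = 1/41.7 + 1/6.25 + 1/4.84 = 0.3906 (1/kΩ).
Current divider: I(R1) = I_total · G_k/ΣG = 2.15 × (0.02398/0.3906) = 2.15 × 0.06140 = 0.1320 mA.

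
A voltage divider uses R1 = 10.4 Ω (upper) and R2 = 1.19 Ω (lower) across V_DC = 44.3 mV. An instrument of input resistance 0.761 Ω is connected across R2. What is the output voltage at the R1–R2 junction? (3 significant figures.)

R2 ‖ R_L = (1.19 × 0.761)/(1.19 + 0.761) = 0.4642 Ω.
Now apply the divider: V_out = 44.3 × 0.04272 = 1.893 mV.

V_out ≈ 1.89 mV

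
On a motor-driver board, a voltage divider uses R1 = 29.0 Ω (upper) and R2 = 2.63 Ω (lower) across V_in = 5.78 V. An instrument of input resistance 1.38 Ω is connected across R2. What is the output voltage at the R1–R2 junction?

V_out ≈ 0.175 V

R2 ‖ R_L = (2.63 × 1.38)/(2.63 + 1.38) = 0.9051 Ω.
Now apply the divider: V_out = 5.78 × 0.03027 = 0.1749 V.
(Unloaded it would be 0.481 V; the load pulls it down.)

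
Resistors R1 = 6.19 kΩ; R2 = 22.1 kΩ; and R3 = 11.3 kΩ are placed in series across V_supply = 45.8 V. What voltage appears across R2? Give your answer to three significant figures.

Total series resistance ΣR = 6.19 + 22.1 + 11.3 = 39.59 kΩ.
By the voltage-divider rule, V = 45.8 × 22.10/39.59 = 25.57 V.

V ≈ 25.6 V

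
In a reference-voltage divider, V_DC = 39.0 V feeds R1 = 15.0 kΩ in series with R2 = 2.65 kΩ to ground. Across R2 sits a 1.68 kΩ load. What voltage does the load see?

V_out ≈ 2.50 V

The load sits in parallel with R2, giving an effective lower resistance R2' = R2·R_L/(R2+R_L) = 1.028 kΩ.
Then V_out = V_DC · R2'/(R1 + R2') = 39.0 × 1.028/16.03 = 2.502 V.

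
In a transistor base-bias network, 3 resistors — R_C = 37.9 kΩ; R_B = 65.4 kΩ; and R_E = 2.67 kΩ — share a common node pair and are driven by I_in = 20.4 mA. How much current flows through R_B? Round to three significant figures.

Total conductance ΣG = 1/37.9 + 1/65.4 + 1/2.67 = 0.4162 (units of 1/kΩ).
Current divider: I(R_B) = I_in · G_k/ΣG = 20.4 × (0.01529/0.4162) = 20.4 × 0.03674 = 0.7494 mA.

I ≈ 0.749 mA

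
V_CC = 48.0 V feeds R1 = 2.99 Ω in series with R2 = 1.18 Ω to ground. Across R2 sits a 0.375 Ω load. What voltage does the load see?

R2 ‖ R_L = (1.18 × 0.375)/(1.18 + 0.375) = 0.2846 Ω.
Voltage divider with the loaded lower leg: V_out = 48.0 × 0.2846/(2.99 + 0.2846) = 48.0 × 0.08690 = 4.171 V.
(Unloaded it would be 13.6 V; the load pulls it down.)

V_out ≈ 4.17 V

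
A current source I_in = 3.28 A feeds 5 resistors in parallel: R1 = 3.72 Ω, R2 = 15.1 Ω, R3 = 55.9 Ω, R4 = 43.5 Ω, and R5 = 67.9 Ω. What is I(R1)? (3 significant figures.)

I ≈ 2.26 A

Conductances: ΣG = 1/3.72 + 1/15.1 + 1/55.9 + 1/43.5 + 1/67.9 = 0.3906 (1/Ω).
By the current-divider rule, I = I_in · G_k/ΣG = 3.28 × 0.6881 = 2.257 A.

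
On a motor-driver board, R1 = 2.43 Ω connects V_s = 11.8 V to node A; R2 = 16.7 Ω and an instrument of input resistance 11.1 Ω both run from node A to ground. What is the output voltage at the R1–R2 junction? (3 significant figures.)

V_out ≈ 8.65 V

First combine the lower leg with the load: R2 ‖ R_L = 6.668 Ω.
Then V_out = V_s · R2'/(R1 + R2') = 11.8 × 6.668/9.098 = 8.648 V.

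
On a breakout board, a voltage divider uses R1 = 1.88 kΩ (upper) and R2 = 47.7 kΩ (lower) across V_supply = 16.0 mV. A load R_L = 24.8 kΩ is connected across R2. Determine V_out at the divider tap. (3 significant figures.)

The load sits in parallel with R2, giving an effective lower resistance R2' = R2·R_L/(R2+R_L) = 16.32 kΩ.
Now apply the divider: V_out = 16.0 × 0.8967 = 14.35 mV.

V_out ≈ 14.3 mV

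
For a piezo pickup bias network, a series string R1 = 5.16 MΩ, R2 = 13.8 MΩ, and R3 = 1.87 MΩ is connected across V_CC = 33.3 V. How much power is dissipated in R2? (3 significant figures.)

ΣR = 20.83 MΩ → I = 33.3/20.83 = 1.599 µA.
V(R2) = I·R = 22.06 V; P = V·I = 22.06 × 1.599 = 35.27 µW.

P ≈ 35.3 µW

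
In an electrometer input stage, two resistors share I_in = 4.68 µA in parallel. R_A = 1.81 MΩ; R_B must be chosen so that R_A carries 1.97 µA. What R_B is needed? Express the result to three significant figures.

R_B ≈ 1.32 MΩ

The fraction through R_A equals R_B/(R_A+R_B).
With f = 0.4209, R_B = R_A · f/(1−f) = 1.81 × 0.7269 = 1.316 MΩ.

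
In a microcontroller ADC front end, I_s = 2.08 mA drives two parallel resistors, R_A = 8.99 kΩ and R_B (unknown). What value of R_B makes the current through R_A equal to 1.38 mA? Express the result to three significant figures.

R_B ≈ 17.7 kΩ

The fraction through R_A equals R_B/(R_A+R_B).
With f = 0.6635, R_B = R_A · f/(1−f) = 8.99 × 1.971 = 17.72 kΩ.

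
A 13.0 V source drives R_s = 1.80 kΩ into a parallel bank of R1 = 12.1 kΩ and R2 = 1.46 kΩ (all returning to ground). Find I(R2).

I ≈ 3.74 mA

Parallel bank: R_p = 1/(1/12.1 + 1/1.46) = 1.303 kΩ.
V_A = 13.0 × 1.303/3.103 = 5.458 V.
I(R2) = V_A / R2 = 5.458/1.46 = 3.739 mA.
(Check via current divider: I_total = 4.190 mA; share G_k/ΣG = 0.8923 → same result.)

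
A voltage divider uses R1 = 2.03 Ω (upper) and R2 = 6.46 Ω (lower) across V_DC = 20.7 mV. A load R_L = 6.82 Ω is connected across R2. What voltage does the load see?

R2 ‖ R_L = (6.46 × 6.82)/(6.46 + 6.82) = 3.318 Ω.
Now apply the divider: V_out = 20.7 × 0.6204 = 12.84 mV.

V_out ≈ 12.8 mV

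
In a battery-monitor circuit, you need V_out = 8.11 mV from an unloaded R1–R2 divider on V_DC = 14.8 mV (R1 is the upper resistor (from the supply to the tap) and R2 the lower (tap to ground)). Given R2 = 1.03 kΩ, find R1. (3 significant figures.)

R1 ≈ 0.850 kΩ

Required fraction k = V_out/V_DC = 0.5480.
So R1 = R2 · (V_DC/V_out − 1) = 1.03 × (14.8/8.11 − 1) = 1.03 × 0.8249 = 0.8497 kΩ.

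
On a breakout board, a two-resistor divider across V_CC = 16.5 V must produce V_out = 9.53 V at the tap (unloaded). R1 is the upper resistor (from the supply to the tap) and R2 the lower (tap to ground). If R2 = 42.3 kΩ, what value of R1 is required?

R1 ≈ 30.9 kΩ

The divider ratio is R2/(R1+R2) = 9.53/16.5 = 0.5776.
So R1 = R2 · (V_CC/V_out − 1) = 42.3 × (16.5/9.53 − 1) = 42.3 × 0.7314 = 30.94 kΩ.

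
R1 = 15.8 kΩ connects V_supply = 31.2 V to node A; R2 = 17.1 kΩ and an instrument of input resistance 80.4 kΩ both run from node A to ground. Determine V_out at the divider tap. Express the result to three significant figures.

The load sits in parallel with R2, giving an effective lower resistance R2' = R2·R_L/(R2+R_L) = 14.10 kΩ.
Now apply the divider: V_out = 31.2 × 0.4716 = 14.71 V.
(Unloaded it would be 16.2 V; the load pulls it down.)

V_out ≈ 14.7 V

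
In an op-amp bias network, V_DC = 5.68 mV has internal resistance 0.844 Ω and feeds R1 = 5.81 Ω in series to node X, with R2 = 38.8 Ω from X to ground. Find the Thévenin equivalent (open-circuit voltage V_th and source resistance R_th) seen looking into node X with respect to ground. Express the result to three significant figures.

V_th ≈ 4.85 mV, R_th ≈ 5.68 Ω

R1' = 0.844 + 5.81 = 6.654 Ω (source resistance + R1).
With X open, the divider is unloaded: V_th = 5.68 × 38.8/45.45 = 4.849 mV.
Zeroing V_DC shorts the top of R1' to ground, so R_th = R1' ‖ R2 = 5.680 Ω.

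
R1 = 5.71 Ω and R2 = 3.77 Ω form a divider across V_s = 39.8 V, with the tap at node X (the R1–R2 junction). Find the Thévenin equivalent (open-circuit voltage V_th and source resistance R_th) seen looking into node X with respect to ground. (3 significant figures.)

V_th ≈ 15.8 V, R_th ≈ 2.27 Ω

With X open, the divider is unloaded: V_th = 39.8 × 3.77/9.480 = 15.83 V.
Looking into X with the source shorted: R_th = R1·R2/(R1+R2) = 5.710 × 3.77/9.480 = 2.271 Ω.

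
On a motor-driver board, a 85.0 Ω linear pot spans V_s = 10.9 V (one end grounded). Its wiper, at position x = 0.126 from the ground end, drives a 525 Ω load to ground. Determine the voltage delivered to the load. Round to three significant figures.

Split the track: R_lower = x·R_p = 10.71 Ω, R_upper = (1−x)·R_p = 74.29 Ω.
(x·R_p) ‖ R_L = 10.50 Ω.
Then V_out = V_s · 10.50/(74.29 + 10.50) = 1.349 V.

V_out ≈ 1.35 V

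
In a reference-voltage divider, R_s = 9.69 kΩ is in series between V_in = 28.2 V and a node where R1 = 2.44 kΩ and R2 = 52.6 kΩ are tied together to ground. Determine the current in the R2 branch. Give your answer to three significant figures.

I ≈ 0.104 mA

Parallel bank: R_p = 1/(1/2.44 + 1/52.6) = 2.332 kΩ.
Node voltage V_A = V_in · R_p/(R_s + R_p) = 28.2 × 0.1940 = 5.470 V.
I(R2) = V_A / R2 = 5.470/52.6 = 0.1040 mA.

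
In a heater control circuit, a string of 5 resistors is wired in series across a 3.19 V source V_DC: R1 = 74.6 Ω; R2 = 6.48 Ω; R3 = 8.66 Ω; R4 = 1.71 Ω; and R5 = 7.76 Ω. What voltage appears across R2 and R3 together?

V ≈ 0.487 V

Total series resistance ΣR = 74.6 + 6.48 + 8.66 + 1.71 + 7.76 = 99.21 Ω.
R_{R2..R3} = 6.48 + 8.66 = 15.14 Ω.
V = V_DC · R/ΣR = 3.19 × 0.1526 = 0.4868 V.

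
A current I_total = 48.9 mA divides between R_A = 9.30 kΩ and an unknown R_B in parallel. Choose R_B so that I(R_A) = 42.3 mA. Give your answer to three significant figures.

In a two-way split, I_A/I_total = R_B/(R_A + R_B).
With f = 0.8650, R_B = R_A · f/(1−f) = 9.30 × 6.409 = 59.60 kΩ.

R_B ≈ 59.6 kΩ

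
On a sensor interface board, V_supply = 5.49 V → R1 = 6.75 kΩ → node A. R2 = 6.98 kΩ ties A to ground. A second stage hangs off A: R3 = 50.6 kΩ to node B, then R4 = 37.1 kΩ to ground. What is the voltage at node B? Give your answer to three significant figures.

Node A sees R2 in parallel with the series input of stage 2, R3 + R4 = 87.70 kΩ.
R2 ‖ (R3+R4) = 6.465 kΩ.
So V_A = 5.49 × 0.4892 = 2.686 V.
V_B = V_A × 0.4230 = 1.136 V.

V_B ≈ 1.14 V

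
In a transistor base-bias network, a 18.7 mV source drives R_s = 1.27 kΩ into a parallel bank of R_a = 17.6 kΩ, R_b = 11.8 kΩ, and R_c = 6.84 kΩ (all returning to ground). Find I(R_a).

Parallel bank: R_p = 1/(1/17.6 + 1/11.8 + 1/6.84) = 3.475 kΩ.
Node voltage V_A = V_supply · R_p/(R_s + R_p) = 18.7 × 0.7324 = 13.70 mV.
I(R_a) = V_A / R_a = 13.70/17.6 = 0.7781 µA.

I ≈ 0.778 µA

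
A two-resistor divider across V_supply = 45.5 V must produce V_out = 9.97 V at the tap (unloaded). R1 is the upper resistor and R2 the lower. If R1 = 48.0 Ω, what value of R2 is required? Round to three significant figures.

The divider ratio is R2/(R1+R2) = 9.97/45.5 = 0.2191.
So R2 = R1 · V_out/(V_supply − V_out) = 48.0 × 9.97/(45.5 − 9.97) = 48.0 × 0.2806 = 13.47 Ω.

R2 ≈ 13.5 Ω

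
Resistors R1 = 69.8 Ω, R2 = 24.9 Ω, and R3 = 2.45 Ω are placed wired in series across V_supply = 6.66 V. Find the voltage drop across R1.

V ≈ 4.79 V

Total series resistance ΣR = 69.8 + 24.9 + 2.45 = 97.15 Ω.
By the voltage-divider rule, V = 6.66 × 69.80/97.15 = 4.785 V.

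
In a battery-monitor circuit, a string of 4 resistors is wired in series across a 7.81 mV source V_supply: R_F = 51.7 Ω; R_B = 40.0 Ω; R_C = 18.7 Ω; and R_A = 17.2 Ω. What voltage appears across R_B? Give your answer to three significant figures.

ΣR = 51.7 + 40.0 + 18.7 + 17.2 = 127.6 Ω.
By the voltage-divider rule, V = 7.81 × 40.00/127.6 = 2.448 mV.

V ≈ 2.45 mV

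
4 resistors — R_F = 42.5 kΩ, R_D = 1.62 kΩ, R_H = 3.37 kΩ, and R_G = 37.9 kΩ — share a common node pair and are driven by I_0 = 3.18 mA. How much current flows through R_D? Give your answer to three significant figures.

I ≈ 2.04 mA

Total conductance ΣG = 1/42.5 + 1/1.62 + 1/3.37 + 1/37.9 = 0.9639 (units of 1/kΩ).
R_D takes the fraction G_k/ΣG = 0.6173/0.9639 = 0.6404, so I = 3.18 × 0.6404 = 2.036 mA.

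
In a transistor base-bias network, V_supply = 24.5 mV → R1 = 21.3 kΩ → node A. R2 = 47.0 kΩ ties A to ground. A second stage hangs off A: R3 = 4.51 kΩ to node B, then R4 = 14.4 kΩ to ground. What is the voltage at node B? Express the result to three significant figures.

V_B ≈ 7.23 mV

Node A sees R2 in parallel with the series input of stage 2, R3 + R4 = 18.91 kΩ.
Effective lower resistance at A: R2 ‖ 18.91 = 13.48 kΩ.
V_A = 24.5 × 13.48/(21.3 + 13.48) = 9.498 mV.
Stage 2 is unloaded, so V_B = V_A · R4/(R3+R4) = 9.498 × 14.4/18.91 = 7.232 mV.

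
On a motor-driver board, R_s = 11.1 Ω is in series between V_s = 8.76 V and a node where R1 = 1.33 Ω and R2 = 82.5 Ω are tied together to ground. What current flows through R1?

Combine the parallel branches: R_p = (1/1.33 + 1/82.5)⁻¹ = 1.309 Ω.
Node voltage V_A = V_s · R_p/(R_s + R_p) = 8.76 × 0.1055 = 0.9240 V.
Branch current I = V_A/R1 = 0.9240/1.33 = 0.6947 A.

I ≈ 0.695 A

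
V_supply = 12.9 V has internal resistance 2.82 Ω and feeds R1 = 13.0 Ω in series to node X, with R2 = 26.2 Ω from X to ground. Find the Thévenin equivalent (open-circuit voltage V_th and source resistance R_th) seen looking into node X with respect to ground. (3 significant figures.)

R1' = 2.82 + 13.0 = 15.82 Ω (source resistance + R1).
With X open, the divider is unloaded: V_th = 12.9 × 26.2/42.02 = 8.043 V.
Zeroing V_supply shorts the top of R1' to ground, so R_th = R1' ‖ R2 = 9.864 Ω.

V_th ≈ 8.04 V, R_th ≈ 9.86 Ω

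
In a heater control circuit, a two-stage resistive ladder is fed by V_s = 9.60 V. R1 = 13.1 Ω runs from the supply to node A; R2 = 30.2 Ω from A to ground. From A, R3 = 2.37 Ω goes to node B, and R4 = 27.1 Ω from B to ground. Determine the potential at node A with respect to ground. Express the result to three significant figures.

The second stage (R3 + R4 = 29.47 Ω) loads node A in parallel with R2.
R2 ‖ (R3+R4) = 14.92 Ω.
First divider: V_A = V_s · 14.92/(13.1 + 14.92) = 5.111 V.

V_A ≈ 5.11 V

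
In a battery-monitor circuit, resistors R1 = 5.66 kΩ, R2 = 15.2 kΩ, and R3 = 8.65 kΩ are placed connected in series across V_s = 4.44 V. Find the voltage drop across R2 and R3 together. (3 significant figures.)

V ≈ 3.59 V

Total series resistance ΣR = 5.66 + 15.2 + 8.65 = 29.51 kΩ.
R_{R2..R3} = 15.2 + 8.65 = 23.85 kΩ.
V = V_s · R/ΣR = 4.44 × 0.8082 = 3.588 V.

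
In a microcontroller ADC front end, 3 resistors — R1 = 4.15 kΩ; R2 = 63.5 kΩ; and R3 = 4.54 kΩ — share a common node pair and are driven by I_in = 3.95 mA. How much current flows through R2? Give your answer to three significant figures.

I ≈ 0.130 mA

Total conductance ΣG = 1/4.15 + 1/63.5 + 1/4.54 = 0.4770 (units of 1/kΩ).
Current divider: I(R2) = I_in · G_k/ΣG = 3.95 × (0.01575/0.4770) = 3.95 × 0.03302 = 0.1304 mA.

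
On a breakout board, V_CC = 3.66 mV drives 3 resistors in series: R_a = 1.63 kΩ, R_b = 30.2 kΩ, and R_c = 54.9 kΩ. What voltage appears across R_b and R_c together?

Total series resistance ΣR = 1.63 + 30.2 + 54.9 = 86.73 kΩ.
R_{R_b..R_c} = 30.2 + 54.9 = 85.10 kΩ.
Voltage divider: V = V_CC · (85.10 / 86.73) = 3.66 × 0.9812 = 3.591 mV.

V ≈ 3.59 mV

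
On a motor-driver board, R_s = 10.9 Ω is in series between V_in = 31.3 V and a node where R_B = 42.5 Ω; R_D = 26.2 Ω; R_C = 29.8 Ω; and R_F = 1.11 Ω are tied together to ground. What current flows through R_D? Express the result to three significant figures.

I ≈ 0.101 A

Combine the parallel branches: R_p = (1/42.5 + 1/26.2 + 1/29.8 + 1/1.11)⁻¹ = 1.004 Ω.
V_A by voltage divider: V_A = 31.3 × 1.004/(10.9 + 1.004) = 2.640 V.
I(R_D) = V_A / R_D = 2.640/26.2 = 0.1007 A.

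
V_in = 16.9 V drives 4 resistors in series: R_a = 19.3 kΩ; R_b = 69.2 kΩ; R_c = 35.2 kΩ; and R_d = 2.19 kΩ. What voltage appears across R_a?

Total series resistance ΣR = 19.3 + 69.2 + 35.2 + 2.19 = 125.9 kΩ.
V = V_in · R/ΣR = 16.9 × 0.1533 = 2.591 V.

V ≈ 2.59 V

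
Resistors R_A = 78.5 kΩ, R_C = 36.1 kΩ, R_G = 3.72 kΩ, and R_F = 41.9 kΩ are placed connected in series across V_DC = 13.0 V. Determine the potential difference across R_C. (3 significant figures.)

Total series resistance ΣR = 78.5 + 36.1 + 3.72 + 41.9 = 160.2 kΩ.
Voltage divider: V = V_DC · (36.10 / 160.2) = 13.0 × 0.2253 = 2.929 V.

V ≈ 2.93 V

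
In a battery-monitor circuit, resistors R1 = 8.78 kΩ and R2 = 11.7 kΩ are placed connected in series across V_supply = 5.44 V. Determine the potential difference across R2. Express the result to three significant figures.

Total series resistance ΣR = 8.78 + 11.7 = 20.48 kΩ.
By the voltage-divider rule, V = 5.44 × 11.70/20.48 = 3.108 V.

V ≈ 3.11 V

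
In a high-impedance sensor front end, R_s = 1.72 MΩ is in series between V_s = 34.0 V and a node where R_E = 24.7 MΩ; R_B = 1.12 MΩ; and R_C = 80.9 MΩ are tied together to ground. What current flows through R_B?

Combine the parallel branches: R_p = (1/24.7 + 1/1.12 + 1/80.9)⁻¹ = 1.057 MΩ.
V_A = 34.0 × 1.057/2.777 = 12.94 V.
I(R_B) = V_A / R_B = 12.94/1.12 = 11.56 µA.

I ≈ 11.6 µA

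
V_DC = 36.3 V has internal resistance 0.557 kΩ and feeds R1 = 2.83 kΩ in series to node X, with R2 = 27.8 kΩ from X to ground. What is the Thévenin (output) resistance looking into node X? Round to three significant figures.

R1' = 0.557 + 2.83 = 3.387 kΩ (source resistance + R1).
With V_DC suppressed (replaced by a short), R_th = R1' ‖ R2 = (3.387 × 27.8)/(3.387 + 27.8) = 3.019 kΩ.

R_th ≈ 3.02 kΩ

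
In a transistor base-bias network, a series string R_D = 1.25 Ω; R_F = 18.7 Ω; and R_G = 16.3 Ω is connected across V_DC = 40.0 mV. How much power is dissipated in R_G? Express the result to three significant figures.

Series current I = V_DC/ΣR = 40.0/36.25 = 1.103 mA.
P = I²R = 1.218 × 16.3 = 19.85 µW.

P ≈ 19.8 µW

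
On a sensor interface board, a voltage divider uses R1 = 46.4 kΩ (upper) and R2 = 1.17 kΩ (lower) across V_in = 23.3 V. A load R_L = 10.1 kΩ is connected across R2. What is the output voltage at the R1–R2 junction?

V_out ≈ 0.515 V

The load sits in parallel with R2, giving an effective lower resistance R2' = R2·R_L/(R2+R_L) = 1.049 kΩ.
Voltage divider with the loaded lower leg: V_out = 23.3 × 1.049/(46.4 + 1.049) = 23.3 × 0.02210 = 0.5149 V.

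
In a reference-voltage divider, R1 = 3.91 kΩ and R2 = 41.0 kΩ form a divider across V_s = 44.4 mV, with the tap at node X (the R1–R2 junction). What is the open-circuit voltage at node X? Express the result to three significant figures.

Open-circuit (no load on X): V_th = V_s · R2/(R1 + R2) = 44.4 × 41.0/(3.910 + 41.0) = 40.53 mV.

V_th ≈ 40.5 mV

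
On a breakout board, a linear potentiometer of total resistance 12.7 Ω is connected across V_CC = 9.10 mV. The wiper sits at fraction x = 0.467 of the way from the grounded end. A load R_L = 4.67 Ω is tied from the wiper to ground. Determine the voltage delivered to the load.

Lower segment x·R_p = 5.931 Ω; upper segment (1−x)·R_p = 6.769 Ω.
Lower segment in parallel with the load: 5.931 ‖ 4.67 = 2.613 Ω.
Loaded-divider output: V_out = 9.10 × 0.2785 = 2.534 mV.
(Unloaded: V_out = x·V_CC = 4.25 mV.)

V_out ≈ 2.53 mV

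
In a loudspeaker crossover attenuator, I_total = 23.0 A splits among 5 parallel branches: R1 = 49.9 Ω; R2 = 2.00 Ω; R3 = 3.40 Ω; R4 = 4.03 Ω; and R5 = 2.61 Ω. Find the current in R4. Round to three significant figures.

I ≈ 3.95 A

Conductances: ΣG = 1/49.9 + 1/2.00 + 1/3.40 + 1/4.03 + 1/2.61 = 1.445 (1/Ω).
R4 takes the fraction G_k/ΣG = 0.2481/1.445 = 0.1717, so I = 23.0 × 0.1717 = 3.948 A.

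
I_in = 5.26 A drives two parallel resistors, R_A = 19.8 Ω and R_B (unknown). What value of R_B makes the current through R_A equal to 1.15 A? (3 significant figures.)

Two-branch current divider: I_A = I_in · R_B/(R_A + R_B).
With f = 0.2186, R_B = R_A · f/(1−f) = 19.8 × 0.2798 = 5.540 Ω.

R_B ≈ 5.54 Ω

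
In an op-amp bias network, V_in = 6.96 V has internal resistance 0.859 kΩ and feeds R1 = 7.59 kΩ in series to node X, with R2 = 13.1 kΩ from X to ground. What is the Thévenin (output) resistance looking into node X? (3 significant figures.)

R_th ≈ 5.14 kΩ

R1' = 0.859 + 7.59 = 8.449 kΩ (source resistance + R1).
Zeroing V_in shorts the top of R1' to ground, so R_th = R1' ‖ R2 = 5.136 kΩ.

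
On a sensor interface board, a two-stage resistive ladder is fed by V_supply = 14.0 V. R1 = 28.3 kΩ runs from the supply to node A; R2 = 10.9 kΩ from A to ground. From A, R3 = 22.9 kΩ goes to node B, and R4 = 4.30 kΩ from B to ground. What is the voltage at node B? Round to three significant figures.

The second stage (R3 + R4 = 27.20 kΩ) loads node A in parallel with R2.
Effective lower resistance at A: R2 ‖ 27.20 = 7.782 kΩ.
So V_A = 14.0 × 0.2157 = 3.019 V.
Then the unloaded second divider: V_B = V_A × R4/(R3+R4) = 3.019 × 0.1581 = 0.4773 V.

V_B ≈ 0.477 V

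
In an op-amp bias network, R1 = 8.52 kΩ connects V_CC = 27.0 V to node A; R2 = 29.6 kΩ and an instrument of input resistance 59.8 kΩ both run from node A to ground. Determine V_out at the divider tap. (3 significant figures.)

R2 ‖ R_L = (29.6 × 59.8)/(29.6 + 59.8) = 19.80 kΩ.
Now apply the divider: V_out = 27.0 × 0.6991 = 18.88 V.

V_out ≈ 18.9 V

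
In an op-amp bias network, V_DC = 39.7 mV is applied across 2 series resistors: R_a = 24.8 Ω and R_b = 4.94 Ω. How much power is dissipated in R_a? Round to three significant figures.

Series current I = V_DC/ΣR = 39.7/29.74 = 1.335 mA.
P(R_a) = I²·R_a = (1.335)² × 24.8 = 44.19 µW.

P ≈ 44.2 µW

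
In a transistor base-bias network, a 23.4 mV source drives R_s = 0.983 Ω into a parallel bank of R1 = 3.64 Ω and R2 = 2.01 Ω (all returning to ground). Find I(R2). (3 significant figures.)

I ≈ 6.62 mA

Equivalent of the parallel group: R_p = 1.295 Ω.
Node voltage V_A = V_CC · R_p/(R_s + R_p) = 23.4 × 0.5685 = 13.30 mV.
Branch current I = V_A/R2 = 13.30/2.01 = 6.618 mA.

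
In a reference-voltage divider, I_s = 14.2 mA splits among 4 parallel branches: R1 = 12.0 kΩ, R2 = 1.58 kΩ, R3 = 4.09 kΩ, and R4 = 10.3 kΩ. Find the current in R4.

I ≈ 1.30 mA

ΣG = 1/12.0 + 1/1.58 + 1/4.09 + 1/10.3 = 1.058.
R4 takes the fraction G_k/ΣG = 0.09709/1.058 = 0.09178, so I = 14.2 × 0.09178 = 1.303 mA.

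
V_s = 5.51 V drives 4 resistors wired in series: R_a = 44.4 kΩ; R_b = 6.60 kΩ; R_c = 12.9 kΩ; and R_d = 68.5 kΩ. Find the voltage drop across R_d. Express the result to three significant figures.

V ≈ 2.85 V

Total series resistance ΣR = 44.4 + 6.60 + 12.9 + 68.5 = 132.4 kΩ.
V = V_s · R/ΣR = 5.51 × 0.5174 = 2.851 V.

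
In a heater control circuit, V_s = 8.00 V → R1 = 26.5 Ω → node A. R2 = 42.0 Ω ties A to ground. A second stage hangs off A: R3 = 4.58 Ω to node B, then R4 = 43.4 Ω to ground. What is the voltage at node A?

V_A ≈ 3.66 V

Looking into the second stage from A: R3 + R4 = 47.98 Ω appears in parallel with R2.
R2 ‖ (R3+R4) = 22.40 Ω.
V_A = 8.00 × 22.40/(26.5 + 22.40) = 3.664 V.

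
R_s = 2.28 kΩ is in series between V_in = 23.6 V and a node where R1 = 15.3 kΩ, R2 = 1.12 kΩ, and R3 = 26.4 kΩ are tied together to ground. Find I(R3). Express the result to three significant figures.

Combine the parallel branches: R_p = (1/15.3 + 1/1.12 + 1/26.4)⁻¹ = 1.004 kΩ.
V_A = 23.6 × 1.004/3.284 = 7.215 V.
Branch current I = V_A/R3 = 7.215/26.4 = 0.2733 mA.

I ≈ 0.273 mA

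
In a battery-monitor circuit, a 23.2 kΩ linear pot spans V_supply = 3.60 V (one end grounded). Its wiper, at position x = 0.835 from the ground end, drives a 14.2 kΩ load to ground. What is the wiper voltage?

Split the track: R_lower = x·R_p = 19.37 kΩ, R_upper = (1−x)·R_p = 3.828 kΩ.
R_L loads the lower segment: effective lower R = 8.194 kΩ.
V_out = 3.60 × 8.194/(3.828 + 8.194) = 2.454 V.
(Unloaded: V_out = x·V_supply = 3.01 V.)

V_out ≈ 2.45 V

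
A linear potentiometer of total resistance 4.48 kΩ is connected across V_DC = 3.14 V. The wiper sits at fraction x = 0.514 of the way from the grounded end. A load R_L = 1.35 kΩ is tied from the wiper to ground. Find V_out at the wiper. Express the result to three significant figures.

V_out ≈ 0.882 V

Lower segment x·R_p = 2.303 kΩ; upper segment (1−x)·R_p = 2.177 kΩ.
Lower segment in parallel with the load: 2.303 ‖ 1.35 = 0.8511 kΩ.
V_out = 3.14 × 0.8511/(2.177 + 0.8511) = 0.8824 V.
(Unloaded: V_out = x·V_DC = 1.61 V.)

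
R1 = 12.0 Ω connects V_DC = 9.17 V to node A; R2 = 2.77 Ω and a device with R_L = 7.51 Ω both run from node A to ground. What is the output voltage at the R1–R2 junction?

V_out ≈ 1.32 V

R2 ‖ R_L = (2.77 × 7.51)/(2.77 + 7.51) = 2.024 Ω.
Now apply the divider: V_out = 9.17 × 0.1443 = 1.323 V.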